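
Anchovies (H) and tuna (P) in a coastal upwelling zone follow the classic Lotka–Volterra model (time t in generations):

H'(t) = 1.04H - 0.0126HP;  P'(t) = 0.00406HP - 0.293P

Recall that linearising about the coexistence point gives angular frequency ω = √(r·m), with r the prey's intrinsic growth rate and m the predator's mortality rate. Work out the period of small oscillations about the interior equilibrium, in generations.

Here r = 1.04 and m = 0.293, so r·m = 0.305.
ω = √0.305 = 0.552 per generation, hence T = 2π/ω ≈ 11.4 generations.

T ≈ 11.4 generations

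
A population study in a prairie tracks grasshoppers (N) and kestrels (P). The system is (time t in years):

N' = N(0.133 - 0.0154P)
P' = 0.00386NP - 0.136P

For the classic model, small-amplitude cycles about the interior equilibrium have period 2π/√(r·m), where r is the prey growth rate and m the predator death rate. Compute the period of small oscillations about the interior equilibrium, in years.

Here r = 0.133 and m = 0.136, so r·m = 0.0181.
ω = √0.0181 = 0.134 per year, hence T = 2π/ω ≈ 46.7 years.

T ≈ 46.7 years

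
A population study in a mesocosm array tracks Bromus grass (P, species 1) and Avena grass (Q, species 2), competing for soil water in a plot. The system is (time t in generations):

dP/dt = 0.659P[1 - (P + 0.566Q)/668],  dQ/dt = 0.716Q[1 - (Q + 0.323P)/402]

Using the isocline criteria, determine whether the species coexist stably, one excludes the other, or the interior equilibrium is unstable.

Compare the nullcline intercepts: K1/α12 = 668/0.566 = 1180 > K2 = 402; K2/α21 = 402/0.323 = 1240 > K1 = 668.
Since both inequalities hold, each species can invade when rare, so the interior equilibrium is stable.

stable coexistence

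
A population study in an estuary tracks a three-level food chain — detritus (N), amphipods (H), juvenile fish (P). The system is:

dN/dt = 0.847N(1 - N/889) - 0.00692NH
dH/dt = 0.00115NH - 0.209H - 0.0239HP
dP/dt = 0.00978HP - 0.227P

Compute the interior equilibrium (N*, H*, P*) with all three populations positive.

N* ≈ 720, H* ≈ 23.2, P* ≈ 25.9

From dP/dt = 0: 0.00978H* = 0.227, so H* = 23.2.
From dN/dt = 0: 0.847(1 - N*/889) = 0.00692·23.2, giving N* = 889·(1 - 0.19) = 720.
From dH/dt = 0: 0.00115·720 - 0.209 = 0.0239P*, so P* = 0.619/0.0239 = 25.9.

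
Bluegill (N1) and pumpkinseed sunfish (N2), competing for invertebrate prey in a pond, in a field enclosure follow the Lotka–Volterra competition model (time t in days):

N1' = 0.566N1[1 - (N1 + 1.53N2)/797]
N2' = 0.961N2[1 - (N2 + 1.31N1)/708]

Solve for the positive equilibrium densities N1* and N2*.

N1* ≈ 285, N2* ≈ 335

Setting both brackets to zero gives the nullclines N1 + 1.53N2 = 797 and 1.31N1 + N2 = 708.
Substituting N2 = 708 - 1.31N1 into the first: N1(1 - 1.53·1.31) = 797 - 1.53·708.
So N1* = -286/-1 = 285, and then N2* = 708 - 1.31·285 = 335.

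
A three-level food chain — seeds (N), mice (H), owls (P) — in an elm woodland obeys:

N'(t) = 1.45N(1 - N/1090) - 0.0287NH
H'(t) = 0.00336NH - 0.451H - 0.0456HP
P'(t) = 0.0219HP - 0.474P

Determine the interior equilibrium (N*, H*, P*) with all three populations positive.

From dP/dt = 0: 0.0219H* = 0.474, so H* = 21.6.
From dN/dt = 0: 1.45(1 - N*/1090) = 0.0287·21.6, giving N* = 1090·(1 - 0.428) = 623.
From dH/dt = 0: 0.00336·623 - 0.451 = 0.0456P*, so P* = 1.64/0.0456 = 36.

N* ≈ 623, H* ≈ 21.6, P* ≈ 36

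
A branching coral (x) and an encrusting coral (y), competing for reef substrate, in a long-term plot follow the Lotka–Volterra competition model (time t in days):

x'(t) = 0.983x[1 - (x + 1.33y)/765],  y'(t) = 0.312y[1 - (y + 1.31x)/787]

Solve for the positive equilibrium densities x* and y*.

x* ≈ 380, y* ≈ 290

Setting both brackets to zero gives the nullclines x + 1.33y = 765 and 1.31x + y = 787.
Substituting y = 787 - 1.31x into the first: x(1 - 1.33·1.31) = 765 - 1.33·787.
So x* = -282/-0.742 = 380, and then y* = 787 - 1.31·380 = 290.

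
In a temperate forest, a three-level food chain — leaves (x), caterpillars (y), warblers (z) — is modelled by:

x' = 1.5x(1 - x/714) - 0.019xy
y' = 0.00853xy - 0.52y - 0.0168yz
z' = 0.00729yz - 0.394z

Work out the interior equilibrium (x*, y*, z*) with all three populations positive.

From dz/dt = 0: 0.00729y* = 0.394, so y* = 54.
From dx/dt = 0: 1.5(1 - x*/714) = 0.019·54, giving x* = 714·(1 - 0.685) = 225.
From dy/dt = 0: 0.00853·225 - 0.52 = 0.0168z*, so z* = 1.4/0.0168 = 83.4.

x* ≈ 225, y* ≈ 54, z* ≈ 83.4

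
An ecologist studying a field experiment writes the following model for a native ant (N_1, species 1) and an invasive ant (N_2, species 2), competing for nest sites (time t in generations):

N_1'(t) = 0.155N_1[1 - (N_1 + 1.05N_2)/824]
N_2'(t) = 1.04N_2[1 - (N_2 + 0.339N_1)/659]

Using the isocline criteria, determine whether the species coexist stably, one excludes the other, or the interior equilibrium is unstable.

Compare the nullcline intercepts: K1/α12 = 824/1.05 = 785 > K2 = 659; K2/α21 = 659/0.339 = 1940 > K1 = 824.
Since both inequalities hold, each species can invade when rare, so the interior equilibrium is stable.

stable coexistence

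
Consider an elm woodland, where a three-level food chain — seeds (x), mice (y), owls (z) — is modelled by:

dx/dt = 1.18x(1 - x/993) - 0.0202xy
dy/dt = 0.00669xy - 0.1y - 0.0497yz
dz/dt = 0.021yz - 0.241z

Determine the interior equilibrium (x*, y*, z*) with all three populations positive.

From dz/dt = 0: 0.021y* = 0.241, so y* = 11.5.
From dx/dt = 0: 1.18(1 - x*/993) = 0.0202·11.5, giving x* = 993·(1 - 0.196) = 798.
From dy/dt = 0: 0.00669·798 - 0.1 = 0.0497z*, so z* = 5.24/0.0497 = 105.

x* ≈ 798, y* ≈ 11.5, z* ≈ 105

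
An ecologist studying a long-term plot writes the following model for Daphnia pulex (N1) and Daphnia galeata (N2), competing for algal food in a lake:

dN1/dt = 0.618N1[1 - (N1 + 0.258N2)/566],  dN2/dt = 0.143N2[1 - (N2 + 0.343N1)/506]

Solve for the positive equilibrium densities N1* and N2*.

Setting both brackets to zero gives the nullclines N1 + 0.258N2 = 566 and 0.343N1 + N2 = 506.
Substituting N2 = 506 - 0.343N1 into the first: N1(1 - 0.258·0.343) = 566 - 0.258·506.
So N1* = 435/0.912 = 478, and then N2* = 506 - 0.343·478 = 342.

N1* ≈ 478, N2* ≈ 342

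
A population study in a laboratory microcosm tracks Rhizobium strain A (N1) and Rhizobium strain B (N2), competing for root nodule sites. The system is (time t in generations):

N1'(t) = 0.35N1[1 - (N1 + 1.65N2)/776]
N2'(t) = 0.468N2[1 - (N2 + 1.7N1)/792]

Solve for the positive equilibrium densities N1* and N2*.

N1* ≈ 294, N2* ≈ 292

Setting both brackets to zero gives the nullclines N1 + 1.65N2 = 776 and 1.7N1 + N2 = 792.
Substituting N2 = 792 - 1.7N1 into the first: N1(1 - 1.65·1.7) = 776 - 1.65·792.
So N1* = -531/-1.8 = 294, and then N2* = 792 - 1.7·294 = 292.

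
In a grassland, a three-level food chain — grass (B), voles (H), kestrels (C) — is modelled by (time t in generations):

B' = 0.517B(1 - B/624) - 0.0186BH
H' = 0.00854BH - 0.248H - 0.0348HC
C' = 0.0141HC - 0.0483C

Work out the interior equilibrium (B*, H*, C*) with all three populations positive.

B* ≈ 547, H* ≈ 3.43, C* ≈ 127

From dC/dt = 0: 0.0141H* = 0.0483, so H* = 3.43.
From dB/dt = 0: 0.517(1 - B*/624) = 0.0186·3.43, giving B* = 624·(1 - 0.123) = 547.
From dH/dt = 0: 0.00854·547 - 0.248 = 0.0348C*, so C* = 4.42/0.0348 = 127.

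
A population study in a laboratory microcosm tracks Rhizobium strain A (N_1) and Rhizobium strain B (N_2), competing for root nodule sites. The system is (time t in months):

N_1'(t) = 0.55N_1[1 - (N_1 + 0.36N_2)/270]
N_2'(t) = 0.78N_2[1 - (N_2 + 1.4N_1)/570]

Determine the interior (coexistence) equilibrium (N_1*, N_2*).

Setting both brackets to zero gives the nullclines N_1 + 0.36N_2 = 270 and 1.4N_1 + N_2 = 570.
Substituting N_2 = 570 - 1.4N_1 into the first: N_1(1 - 0.36·1.4) = 270 - 0.36·570.
So N_1* = 64.8/0.496 = 131, and then N_2* = 570 - 1.4·131 = 387.

N_1* ≈ 131, N_2* ≈ 387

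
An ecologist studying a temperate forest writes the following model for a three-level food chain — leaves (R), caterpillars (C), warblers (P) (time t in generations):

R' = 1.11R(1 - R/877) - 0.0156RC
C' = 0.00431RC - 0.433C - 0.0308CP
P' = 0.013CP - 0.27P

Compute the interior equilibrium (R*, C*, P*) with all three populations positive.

R* ≈ 621, C* ≈ 20.8, P* ≈ 72.8

From dP/dt = 0: 0.013C* = 0.27, so C* = 20.8.
From dR/dt = 0: 1.11(1 - R*/877) = 0.0156·20.8, giving R* = 877·(1 - 0.292) = 621.
From dC/dt = 0: 0.00431·621 - 0.433 = 0.0308P*, so P* = 2.24/0.0308 = 72.8.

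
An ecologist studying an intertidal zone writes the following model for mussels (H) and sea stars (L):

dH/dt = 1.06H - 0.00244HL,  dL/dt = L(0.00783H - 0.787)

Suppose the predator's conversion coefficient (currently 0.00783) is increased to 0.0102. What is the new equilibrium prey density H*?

H* ≈ 77.2

At the interior fixed point, setting dL/dt = 0 with L > 0 fixes H* = (predator death rate)/(HL coefficient) — independent of the other coefficients.
With the change, H* = 0.787/0.0102 = 77.2; it falls from 101.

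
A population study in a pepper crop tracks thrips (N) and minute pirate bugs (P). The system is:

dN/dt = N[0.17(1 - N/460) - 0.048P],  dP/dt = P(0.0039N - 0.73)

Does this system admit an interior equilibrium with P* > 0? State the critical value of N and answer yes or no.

Threshold N = 187; K > 187, so yes, the predator persists.

The predator equation gives dP/dt > 0 only when N > 0.73/0.0039 = 187.
Without the predator, N → K = 460. Since 460 > 187, the predator can invade and persist.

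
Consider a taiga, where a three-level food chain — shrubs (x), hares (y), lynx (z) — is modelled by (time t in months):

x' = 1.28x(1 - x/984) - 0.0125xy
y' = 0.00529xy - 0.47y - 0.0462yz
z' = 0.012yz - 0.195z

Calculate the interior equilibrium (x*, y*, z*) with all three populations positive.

From dz/dt = 0: 0.012y* = 0.195, so y* = 16.2.
From dx/dt = 0: 1.28(1 - x*/984) = 0.0125·16.2, giving x* = 984·(1 - 0.159) = 828.
From dy/dt = 0: 0.00529·828 - 0.47 = 0.0462z*, so z* = 3.91/0.0462 = 84.6.

x* ≈ 828, y* ≈ 16.2, z* ≈ 84.6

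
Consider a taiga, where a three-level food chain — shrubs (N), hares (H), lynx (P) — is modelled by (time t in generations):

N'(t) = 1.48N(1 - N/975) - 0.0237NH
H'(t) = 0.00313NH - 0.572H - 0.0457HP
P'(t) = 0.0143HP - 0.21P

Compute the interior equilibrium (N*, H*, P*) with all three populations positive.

N* ≈ 746, H* ≈ 14.7, P* ≈ 38.6

From dP/dt = 0: 0.0143H* = 0.21, so H* = 14.7.
From dN/dt = 0: 1.48(1 - N*/975) = 0.0237·14.7, giving N* = 975·(1 - 0.235) = 746.
From dH/dt = 0: 0.00313·746 - 0.572 = 0.0457P*, so P* = 1.76/0.0457 = 38.6.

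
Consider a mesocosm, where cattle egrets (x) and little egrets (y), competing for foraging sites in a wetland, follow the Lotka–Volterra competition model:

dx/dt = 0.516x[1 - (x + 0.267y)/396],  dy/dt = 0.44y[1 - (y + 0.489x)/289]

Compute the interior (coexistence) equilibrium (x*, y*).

Setting both brackets to zero gives the nullclines x + 0.267y = 396 and 0.489x + y = 289.
Substituting y = 289 - 0.489x into the first: x(1 - 0.267·0.489) = 396 - 0.267·289.
So x* = 319/0.869 = 367, and then y* = 289 - 0.489·367 = 110.

x* ≈ 367, y* ≈ 110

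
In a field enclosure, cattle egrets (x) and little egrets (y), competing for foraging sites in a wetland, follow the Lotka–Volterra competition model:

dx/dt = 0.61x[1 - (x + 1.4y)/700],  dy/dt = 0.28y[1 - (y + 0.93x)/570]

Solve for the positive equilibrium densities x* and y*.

Setting both brackets to zero gives the nullclines x + 1.4y = 700 and 0.93x + y = 570.
Substituting y = 570 - 0.93x into the first: x(1 - 1.4·0.93) = 700 - 1.4·570.
So x* = -98/-0.302 = 325, and then y* = 570 - 0.93·325 = 268.

x* ≈ 325, y* ≈ 268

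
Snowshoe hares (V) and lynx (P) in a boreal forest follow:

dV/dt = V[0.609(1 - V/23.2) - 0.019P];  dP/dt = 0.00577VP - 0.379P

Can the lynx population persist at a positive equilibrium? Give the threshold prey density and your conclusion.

Threshold V = 65.7; K < 65.7, so no, the predator goes extinct.

The predator equation gives dP/dt > 0 only when V > 0.379/0.00577 = 65.7.
Without the predator, V → K = 23.2. Since 23.2 < 65.7, the predator cannot invade.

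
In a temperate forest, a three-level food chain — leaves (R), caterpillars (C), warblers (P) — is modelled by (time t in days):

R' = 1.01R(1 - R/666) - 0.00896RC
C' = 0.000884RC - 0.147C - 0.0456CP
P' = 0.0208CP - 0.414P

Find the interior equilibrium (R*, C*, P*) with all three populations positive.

R* ≈ 548, C* ≈ 19.9, P* ≈ 7.41

From dP/dt = 0: 0.0208C* = 0.414, so C* = 19.9.
From dR/dt = 0: 1.01(1 - R*/666) = 0.00896·19.9, giving R* = 666·(1 - 0.177) = 548.
From dC/dt = 0: 0.000884·548 - 0.147 = 0.0456P*, so P* = 0.338/0.0456 = 7.41.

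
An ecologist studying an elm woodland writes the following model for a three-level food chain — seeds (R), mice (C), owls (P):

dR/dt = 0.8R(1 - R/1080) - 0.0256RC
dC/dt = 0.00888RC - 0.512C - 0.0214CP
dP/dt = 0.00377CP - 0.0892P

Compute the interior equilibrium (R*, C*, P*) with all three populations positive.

R* ≈ 262, C* ≈ 23.7, P* ≈ 84.9

From dP/dt = 0: 0.00377C* = 0.0892, so C* = 23.7.
From dR/dt = 0: 0.8(1 - R*/1080) = 0.0256·23.7, giving R* = 1080·(1 - 0.757) = 262.
From dC/dt = 0: 0.00888·262 - 0.512 = 0.0214P*, so P* = 1.82/0.0214 = 84.9.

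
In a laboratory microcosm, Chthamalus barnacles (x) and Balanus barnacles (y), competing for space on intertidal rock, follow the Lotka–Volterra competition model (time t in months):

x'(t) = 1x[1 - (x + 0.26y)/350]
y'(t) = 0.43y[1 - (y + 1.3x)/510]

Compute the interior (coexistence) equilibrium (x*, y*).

x* ≈ 328, y* ≈ 83.1

Setting both brackets to zero gives the nullclines x + 0.26y = 350 and 1.3x + y = 510.
Substituting y = 510 - 1.3x into the first: x(1 - 0.26·1.3) = 350 - 0.26·510.
So x* = 217/0.662 = 328, and then y* = 510 - 1.3·328 = 83.1.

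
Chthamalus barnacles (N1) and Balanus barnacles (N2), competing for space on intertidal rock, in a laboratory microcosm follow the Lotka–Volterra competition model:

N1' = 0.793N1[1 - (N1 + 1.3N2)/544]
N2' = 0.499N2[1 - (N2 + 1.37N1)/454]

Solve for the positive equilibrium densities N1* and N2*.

Setting both brackets to zero gives the nullclines N1 + 1.3N2 = 544 and 1.37N1 + N2 = 454.
Substituting N2 = 454 - 1.37N1 into the first: N1(1 - 1.3·1.37) = 544 - 1.3·454.
So N1* = -46.2/-0.781 = 59.2, and then N2* = 454 - 1.37·59.2 = 373.

N1* ≈ 59.2, N2* ≈ 373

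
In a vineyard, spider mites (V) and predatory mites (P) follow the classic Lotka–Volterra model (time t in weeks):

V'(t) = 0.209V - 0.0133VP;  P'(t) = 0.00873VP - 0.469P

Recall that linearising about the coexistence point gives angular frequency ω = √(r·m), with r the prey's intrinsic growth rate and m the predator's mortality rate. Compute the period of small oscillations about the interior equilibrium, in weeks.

Here r = 0.209 and m = 0.469, so r·m = 0.098.
ω = √0.098 = 0.313 per week, hence T = 2π/ω ≈ 20.1 weeks.

T ≈ 20.1 weeks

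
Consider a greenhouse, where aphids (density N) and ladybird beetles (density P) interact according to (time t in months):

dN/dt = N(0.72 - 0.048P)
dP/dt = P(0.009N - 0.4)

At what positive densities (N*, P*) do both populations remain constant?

Set dP/dt = 0 with P > 0: 0.009N - 0.4 = 0, so N* = 0.4/0.009 = 44.4.
Set dN/dt = 0 with N > 0: 0.72 - 0.048P = 0, so P* = 0.72/0.048 = 15.

N* ≈ 44.4, P* ≈ 15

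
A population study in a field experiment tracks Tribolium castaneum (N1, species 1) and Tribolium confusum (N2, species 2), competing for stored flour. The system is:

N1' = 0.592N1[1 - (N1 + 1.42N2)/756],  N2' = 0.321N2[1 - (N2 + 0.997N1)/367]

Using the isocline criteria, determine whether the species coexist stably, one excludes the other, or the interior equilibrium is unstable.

species 1 excludes species 2

Compare the nullcline intercepts: K1/α12 = 756/1.42 = 532 > K2 = 367; K2/α21 = 367/0.997 = 368 < K1 = 756.
Since the inequalities point opposite ways, species 1 can invade but species 2 cannot.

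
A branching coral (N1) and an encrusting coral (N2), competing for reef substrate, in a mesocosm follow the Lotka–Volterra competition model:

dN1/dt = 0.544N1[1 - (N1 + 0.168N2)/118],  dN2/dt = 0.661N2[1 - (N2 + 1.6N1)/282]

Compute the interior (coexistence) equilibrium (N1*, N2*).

Setting both brackets to zero gives the nullclines N1 + 0.168N2 = 118 and 1.6N1 + N2 = 282.
Substituting N2 = 282 - 1.6N1 into the first: N1(1 - 0.168·1.6) = 118 - 0.168·282.
So N1* = 70.6/0.731 = 96.6, and then N2* = 282 - 1.6·96.6 = 127.

N1* ≈ 96.6, N2* ≈ 127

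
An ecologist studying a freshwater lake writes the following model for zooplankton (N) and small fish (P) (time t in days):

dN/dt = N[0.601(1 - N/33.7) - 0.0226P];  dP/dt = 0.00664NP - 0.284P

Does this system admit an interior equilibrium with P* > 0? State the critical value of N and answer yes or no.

Threshold N = 42.8; K < 42.8, so no, the predator goes extinct.

The predator equation gives dP/dt > 0 only when N > 0.284/0.00664 = 42.8.
Without the predator, N → K = 33.7. Since 33.7 < 42.8, the predator cannot invade.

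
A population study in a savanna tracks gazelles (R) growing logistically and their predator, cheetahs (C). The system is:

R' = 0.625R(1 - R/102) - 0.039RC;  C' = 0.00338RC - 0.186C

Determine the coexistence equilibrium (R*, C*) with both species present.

R* ≈ 55, C* ≈ 7.38

From dC/dt = 0 with C > 0: 0.00338R* = 0.186, so R* = 55.
Substitute into dR/dt = 0: 0.625(1 - 55/102) = 0.039C*.
The bracket is 0.46, giving C* = 0.288/0.039 = 7.38.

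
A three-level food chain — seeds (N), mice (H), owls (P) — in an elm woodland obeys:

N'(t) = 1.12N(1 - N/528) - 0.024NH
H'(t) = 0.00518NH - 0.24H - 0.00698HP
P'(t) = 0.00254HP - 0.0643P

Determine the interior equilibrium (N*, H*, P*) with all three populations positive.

N* ≈ 242, H* ≈ 25.3, P* ≈ 145

From dP/dt = 0: 0.00254H* = 0.0643, so H* = 25.3.
From dN/dt = 0: 1.12(1 - N*/528) = 0.024·25.3, giving N* = 528·(1 - 0.542) = 242.
From dH/dt = 0: 0.00518·242 - 0.24 = 0.00698P*, so P* = 1.01/0.00698 = 145.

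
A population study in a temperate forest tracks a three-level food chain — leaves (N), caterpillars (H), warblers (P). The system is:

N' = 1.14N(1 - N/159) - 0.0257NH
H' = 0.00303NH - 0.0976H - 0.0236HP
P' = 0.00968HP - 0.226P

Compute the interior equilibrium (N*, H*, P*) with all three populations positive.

N* ≈ 75.3, H* ≈ 23.3, P* ≈ 5.53

From dP/dt = 0: 0.00968H* = 0.226, so H* = 23.3.
From dN/dt = 0: 1.14(1 - N*/159) = 0.0257·23.3, giving N* = 159·(1 - 0.526) = 75.3.
From dH/dt = 0: 0.00303·75.3 - 0.0976 = 0.0236P*, so P* = 0.131/0.0236 = 5.53.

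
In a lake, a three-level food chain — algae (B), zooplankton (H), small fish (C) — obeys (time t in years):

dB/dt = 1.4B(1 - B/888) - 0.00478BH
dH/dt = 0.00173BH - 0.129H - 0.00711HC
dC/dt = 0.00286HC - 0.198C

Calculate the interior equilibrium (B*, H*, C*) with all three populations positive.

B* ≈ 678, H* ≈ 69.2, C* ≈ 147

From dC/dt = 0: 0.00286H* = 0.198, so H* = 69.2.
From dB/dt = 0: 1.4(1 - B*/888) = 0.00478·69.2, giving B* = 888·(1 - 0.236) = 678.
From dH/dt = 0: 0.00173·678 - 0.129 = 0.00711C*, so C* = 1.04/0.00711 = 147.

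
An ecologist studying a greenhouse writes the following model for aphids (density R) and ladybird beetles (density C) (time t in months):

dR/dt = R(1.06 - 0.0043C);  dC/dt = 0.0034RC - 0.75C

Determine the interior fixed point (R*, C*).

R* ≈ 221, C* ≈ 247

Set dC/dt = 0 with C > 0: 0.0034R - 0.75 = 0, so R* = 0.75/0.0034 = 221.
Set dR/dt = 0 with R > 0: 1.06 - 0.0043C = 0, so C* = 1.06/0.0043 = 247.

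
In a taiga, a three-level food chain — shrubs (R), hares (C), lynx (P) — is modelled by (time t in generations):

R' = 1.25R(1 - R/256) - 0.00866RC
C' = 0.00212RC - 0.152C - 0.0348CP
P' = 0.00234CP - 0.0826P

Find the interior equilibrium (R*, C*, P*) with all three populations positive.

R* ≈ 193, C* ≈ 35.3, P* ≈ 7.41

From dP/dt = 0: 0.00234C* = 0.0826, so C* = 35.3.
From dR/dt = 0: 1.25(1 - R*/256) = 0.00866·35.3, giving R* = 256·(1 - 0.245) = 193.
From dC/dt = 0: 0.00212·193 - 0.152 = 0.0348P*, so P* = 0.258/0.0348 = 7.41.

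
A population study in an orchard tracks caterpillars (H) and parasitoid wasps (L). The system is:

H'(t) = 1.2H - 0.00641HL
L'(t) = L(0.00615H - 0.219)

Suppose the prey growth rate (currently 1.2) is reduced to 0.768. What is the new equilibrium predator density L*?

L* ≈ 120

At the interior fixed point, setting dH/dt = 0 with H > 0 fixes L* = (prey growth rate)/(HL coefficient) — independent of the other coefficients.
With the change, L* = 0.768/0.00641 = 120; it falls from 187.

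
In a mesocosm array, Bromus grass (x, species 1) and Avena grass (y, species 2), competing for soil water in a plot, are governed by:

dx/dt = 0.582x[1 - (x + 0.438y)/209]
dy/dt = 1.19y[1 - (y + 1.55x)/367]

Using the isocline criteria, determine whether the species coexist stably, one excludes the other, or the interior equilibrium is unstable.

Compare the nullcline intercepts: K1/α12 = 209/0.438 = 477 > K2 = 367; K2/α21 = 367/1.55 = 237 > K1 = 209.
Since both inequalities hold, each species can invade when rare, so the interior equilibrium is stable.

stable coexistence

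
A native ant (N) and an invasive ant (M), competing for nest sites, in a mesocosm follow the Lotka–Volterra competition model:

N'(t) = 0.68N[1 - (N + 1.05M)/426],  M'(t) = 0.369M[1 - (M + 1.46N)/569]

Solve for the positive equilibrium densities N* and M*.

N* ≈ 322, M* ≈ 99.4

Setting both brackets to zero gives the nullclines N + 1.05M = 426 and 1.46N + M = 569.
Substituting M = 569 - 1.46N into the first: N(1 - 1.05·1.46) = 426 - 1.05·569.
So N* = -171/-0.533 = 322, and then M* = 569 - 1.46·322 = 99.4.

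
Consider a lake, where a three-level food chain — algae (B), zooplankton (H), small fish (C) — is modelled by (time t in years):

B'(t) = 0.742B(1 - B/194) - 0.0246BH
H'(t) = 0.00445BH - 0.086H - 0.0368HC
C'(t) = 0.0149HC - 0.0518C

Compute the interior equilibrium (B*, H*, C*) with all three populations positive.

B* ≈ 172, H* ≈ 3.48, C* ≈ 18.4

From dC/dt = 0: 0.0149H* = 0.0518, so H* = 3.48.
From dB/dt = 0: 0.742(1 - B*/194) = 0.0246·3.48, giving B* = 194·(1 - 0.115) = 172.
From dH/dt = 0: 0.00445·172 - 0.086 = 0.0368C*, so C* = 0.678/0.0368 = 18.4.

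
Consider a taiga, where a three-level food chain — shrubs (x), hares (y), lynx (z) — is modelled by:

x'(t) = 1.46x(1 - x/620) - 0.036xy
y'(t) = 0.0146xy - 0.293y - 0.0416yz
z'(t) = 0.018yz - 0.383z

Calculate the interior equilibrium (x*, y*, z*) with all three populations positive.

From dz/dt = 0: 0.018y* = 0.383, so y* = 21.3.
From dx/dt = 0: 1.46(1 - x*/620) = 0.036·21.3, giving x* = 620·(1 - 0.525) = 295.
From dy/dt = 0: 0.0146·295 - 0.293 = 0.0416z*, so z* = 4.01/0.0416 = 96.4.

x* ≈ 295, y* ≈ 21.3, z* ≈ 96.4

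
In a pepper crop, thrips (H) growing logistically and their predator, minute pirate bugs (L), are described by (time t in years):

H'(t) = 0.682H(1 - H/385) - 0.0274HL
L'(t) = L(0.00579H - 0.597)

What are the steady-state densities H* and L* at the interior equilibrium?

H* ≈ 103, L* ≈ 18.2

From dL/dt = 0 with L > 0: 0.00579H* = 0.597, so H* = 103.
Substitute into dH/dt = 0: 0.682(1 - 103/385) = 0.0274L*.
The bracket is 0.732, giving L* = 0.499/0.0274 = 18.2.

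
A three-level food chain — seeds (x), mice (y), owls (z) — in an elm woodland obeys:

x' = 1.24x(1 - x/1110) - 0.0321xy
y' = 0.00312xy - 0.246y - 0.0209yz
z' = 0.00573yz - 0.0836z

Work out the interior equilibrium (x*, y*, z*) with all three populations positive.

x* ≈ 691, y* ≈ 14.6, z* ≈ 91.3

From dz/dt = 0: 0.00573y* = 0.0836, so y* = 14.6.
From dx/dt = 0: 1.24(1 - x*/1110) = 0.0321·14.6, giving x* = 1110·(1 - 0.378) = 691.
From dy/dt = 0: 0.00312·691 - 0.246 = 0.0209z*, so z* = 1.91/0.0209 = 91.3.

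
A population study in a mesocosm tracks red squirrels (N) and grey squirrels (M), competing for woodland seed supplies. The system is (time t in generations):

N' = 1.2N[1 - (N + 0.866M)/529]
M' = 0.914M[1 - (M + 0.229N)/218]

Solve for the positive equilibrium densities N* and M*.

N* ≈ 424, M* ≈ 121

Setting both brackets to zero gives the nullclines N + 0.866M = 529 and 0.229N + M = 218.
Substituting M = 218 - 0.229N into the first: N(1 - 0.866·0.229) = 529 - 0.866·218.
So N* = 340/0.802 = 424, and then M* = 218 - 0.229·424 = 121.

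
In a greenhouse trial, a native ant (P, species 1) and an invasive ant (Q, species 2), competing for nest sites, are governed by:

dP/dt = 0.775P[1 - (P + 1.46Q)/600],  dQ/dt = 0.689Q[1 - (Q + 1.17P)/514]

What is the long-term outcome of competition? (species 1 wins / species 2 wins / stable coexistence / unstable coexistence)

unstable coexistence (outcome depends on initial conditions)

Compare the nullcline intercepts: K1/α12 = 600/1.46 = 411 < K2 = 514; K2/α21 = 514/1.17 = 439 < K1 = 600.
Since both are reversed, neither can invade when rare; the interior point is a saddle.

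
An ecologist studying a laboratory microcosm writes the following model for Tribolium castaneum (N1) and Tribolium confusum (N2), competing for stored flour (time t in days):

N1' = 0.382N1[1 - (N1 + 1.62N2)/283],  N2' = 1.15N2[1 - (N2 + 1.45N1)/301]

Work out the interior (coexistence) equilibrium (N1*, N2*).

Setting both brackets to zero gives the nullclines N1 + 1.62N2 = 283 and 1.45N1 + N2 = 301.
Substituting N2 = 301 - 1.45N1 into the first: N1(1 - 1.62·1.45) = 283 - 1.62·301.
So N1* = -205/-1.35 = 152, and then N2* = 301 - 1.45·152 = 81.1.

N1* ≈ 152, N2* ≈ 81.1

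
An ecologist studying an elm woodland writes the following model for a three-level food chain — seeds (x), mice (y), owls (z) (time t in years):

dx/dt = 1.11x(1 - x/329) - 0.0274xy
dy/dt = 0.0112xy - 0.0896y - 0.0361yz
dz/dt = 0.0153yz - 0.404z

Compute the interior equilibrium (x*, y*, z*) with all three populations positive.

x* ≈ 115, y* ≈ 26.4, z* ≈ 33.1

From dz/dt = 0: 0.0153y* = 0.404, so y* = 26.4.
From dx/dt = 0: 1.11(1 - x*/329) = 0.0274·26.4, giving x* = 329·(1 - 0.652) = 115.
From dy/dt = 0: 0.0112·115 - 0.0896 = 0.0361z*, so z* = 1.19/0.0361 = 33.1.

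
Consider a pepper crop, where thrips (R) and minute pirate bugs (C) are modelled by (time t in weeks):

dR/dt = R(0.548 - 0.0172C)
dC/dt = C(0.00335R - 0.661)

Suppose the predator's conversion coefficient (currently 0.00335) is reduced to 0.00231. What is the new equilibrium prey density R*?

R* ≈ 286

At the interior fixed point, setting dC/dt = 0 with C > 0 fixes R* = (predator death rate)/(RC coefficient) — independent of the other coefficients.
With the change, R* = 0.661/0.00231 = 286; it rises from 197.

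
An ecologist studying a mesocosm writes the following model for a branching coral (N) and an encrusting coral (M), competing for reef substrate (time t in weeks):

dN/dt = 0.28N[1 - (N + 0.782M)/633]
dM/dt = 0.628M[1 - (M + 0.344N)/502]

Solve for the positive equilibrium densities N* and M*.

Setting both brackets to zero gives the nullclines N + 0.782M = 633 and 0.344N + M = 502.
Substituting M = 502 - 0.344N into the first: N(1 - 0.782·0.344) = 633 - 0.782·502.
So N* = 240/0.731 = 329, and then M* = 502 - 0.344·329 = 389.

N* ≈ 329, M* ≈ 389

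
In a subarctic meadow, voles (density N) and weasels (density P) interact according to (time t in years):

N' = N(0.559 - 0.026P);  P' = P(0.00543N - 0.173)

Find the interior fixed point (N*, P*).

N* ≈ 31.9, P* ≈ 21.5

Set dP/dt = 0 with P > 0: 0.00543N - 0.173 = 0, so N* = 0.173/0.00543 = 31.9.
Set dN/dt = 0 with N > 0: 0.559 - 0.026P = 0, so P* = 0.559/0.026 = 21.5.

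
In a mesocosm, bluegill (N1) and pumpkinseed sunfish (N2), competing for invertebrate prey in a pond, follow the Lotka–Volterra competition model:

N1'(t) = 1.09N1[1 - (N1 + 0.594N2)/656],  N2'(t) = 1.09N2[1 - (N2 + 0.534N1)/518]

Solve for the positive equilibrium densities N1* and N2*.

Setting both brackets to zero gives the nullclines N1 + 0.594N2 = 656 and 0.534N1 + N2 = 518.
Substituting N2 = 518 - 0.534N1 into the first: N1(1 - 0.594·0.534) = 656 - 0.594·518.
So N1* = 348/0.683 = 510, and then N2* = 518 - 0.534·510 = 246.

N1* ≈ 510, N2* ≈ 246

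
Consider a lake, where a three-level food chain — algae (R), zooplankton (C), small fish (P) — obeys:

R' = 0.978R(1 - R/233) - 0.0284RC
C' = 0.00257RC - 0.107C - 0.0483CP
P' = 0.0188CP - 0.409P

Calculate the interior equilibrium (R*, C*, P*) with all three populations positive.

From dP/dt = 0: 0.0188C* = 0.409, so C* = 21.8.
From dR/dt = 0: 0.978(1 - R*/233) = 0.0284·21.8, giving R* = 233·(1 - 0.632) = 85.8.
From dC/dt = 0: 0.00257·85.8 - 0.107 = 0.0483P*, so P* = 0.114/0.0483 = 2.35.

R* ≈ 85.8, C* ≈ 21.8, P* ≈ 2.35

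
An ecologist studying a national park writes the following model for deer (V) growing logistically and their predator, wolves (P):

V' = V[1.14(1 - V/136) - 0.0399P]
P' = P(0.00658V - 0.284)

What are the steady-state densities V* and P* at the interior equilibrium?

From dP/dt = 0 with P > 0: 0.00658V* = 0.284, so V* = 43.2.
Substitute into dV/dt = 0: 1.14(1 - 43.2/136) = 0.0399P*.
The bracket is 0.683, giving P* = 0.778/0.0399 = 19.5.

V* ≈ 43.2, P* ≈ 19.5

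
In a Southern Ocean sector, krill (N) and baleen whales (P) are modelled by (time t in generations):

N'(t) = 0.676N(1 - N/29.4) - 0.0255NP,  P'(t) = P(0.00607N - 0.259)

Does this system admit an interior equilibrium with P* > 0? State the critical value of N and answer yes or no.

Threshold N = 42.7; K < 42.7, so no, the predator goes extinct.

The predator equation gives dP/dt > 0 only when N > 0.259/0.00607 = 42.7.
Without the predator, N → K = 29.4. Since 29.4 < 42.7, the predator cannot invade.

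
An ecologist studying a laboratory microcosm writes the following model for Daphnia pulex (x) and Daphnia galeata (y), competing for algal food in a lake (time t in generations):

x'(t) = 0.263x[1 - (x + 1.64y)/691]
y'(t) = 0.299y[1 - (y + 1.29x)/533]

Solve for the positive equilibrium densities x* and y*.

x* ≈ 164, y* ≈ 321

Setting both brackets to zero gives the nullclines x + 1.64y = 691 and 1.29x + y = 533.
Substituting y = 533 - 1.29x into the first: x(1 - 1.64·1.29) = 691 - 1.64·533.
So x* = -183/-1.12 = 164, and then y* = 533 - 1.29·164 = 321.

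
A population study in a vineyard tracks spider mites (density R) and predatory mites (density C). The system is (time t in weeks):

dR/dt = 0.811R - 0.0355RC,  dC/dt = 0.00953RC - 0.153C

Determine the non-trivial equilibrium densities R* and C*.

R* ≈ 16.1, C* ≈ 22.8

Set dC/dt = 0 with C > 0: 0.00953R - 0.153 = 0, so R* = 0.153/0.00953 = 16.1.
Set dR/dt = 0 with R > 0: 0.811 - 0.0355C = 0, so C* = 0.811/0.0355 = 22.8.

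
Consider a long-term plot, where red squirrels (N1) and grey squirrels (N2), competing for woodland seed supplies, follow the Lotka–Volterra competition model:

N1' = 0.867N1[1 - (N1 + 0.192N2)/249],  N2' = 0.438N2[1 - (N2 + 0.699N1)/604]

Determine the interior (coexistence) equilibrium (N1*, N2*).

N1* ≈ 154, N2* ≈ 497

Setting both brackets to zero gives the nullclines N1 + 0.192N2 = 249 and 0.699N1 + N2 = 604.
Substituting N2 = 604 - 0.699N1 into the first: N1(1 - 0.192·0.699) = 249 - 0.192·604.
So N1* = 133/0.866 = 154, and then N2* = 604 - 0.699·154 = 497.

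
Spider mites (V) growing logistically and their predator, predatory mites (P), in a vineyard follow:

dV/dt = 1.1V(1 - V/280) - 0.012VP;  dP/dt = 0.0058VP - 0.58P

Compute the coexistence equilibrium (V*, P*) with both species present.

V* ≈ 100, P* ≈ 58.9

From dP/dt = 0 with P > 0: 0.0058V* = 0.58, so V* = 100.
Substitute into dV/dt = 0: 1.1(1 - 100/280) = 0.012P*.
The bracket is 0.643, giving P* = 0.707/0.012 = 58.9.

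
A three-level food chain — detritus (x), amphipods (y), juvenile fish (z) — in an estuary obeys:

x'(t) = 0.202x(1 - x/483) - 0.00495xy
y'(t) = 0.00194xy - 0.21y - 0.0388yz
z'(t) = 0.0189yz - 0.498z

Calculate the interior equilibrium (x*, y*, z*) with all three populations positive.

x* ≈ 171, y* ≈ 26.3, z* ≈ 3.14

From dz/dt = 0: 0.0189y* = 0.498, so y* = 26.3.
From dx/dt = 0: 0.202(1 - x*/483) = 0.00495·26.3, giving x* = 483·(1 - 0.646) = 171.
From dy/dt = 0: 0.00194·171 - 0.21 = 0.0388z*, so z* = 0.122/0.0388 = 3.14.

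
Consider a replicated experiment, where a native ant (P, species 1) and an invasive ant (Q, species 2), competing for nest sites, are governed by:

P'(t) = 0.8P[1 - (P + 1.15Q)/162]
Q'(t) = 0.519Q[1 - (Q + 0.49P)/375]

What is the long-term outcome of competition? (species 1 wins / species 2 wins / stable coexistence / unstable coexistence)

species 2 excludes species 1

Compare the nullcline intercepts: K1/α12 = 162/1.15 = 141 < K2 = 375; K2/α21 = 375/0.49 = 765 > K1 = 162.
Since the inequalities point opposite ways, species 2 can invade but species 1 cannot.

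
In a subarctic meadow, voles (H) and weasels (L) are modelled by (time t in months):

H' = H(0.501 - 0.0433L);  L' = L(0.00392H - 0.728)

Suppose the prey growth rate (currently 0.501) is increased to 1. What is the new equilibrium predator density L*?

At the interior fixed point, setting dH/dt = 0 with H > 0 fixes L* = (prey growth rate)/(HL coefficient) — independent of the other coefficients.
With the change, L* = 1/0.0433 = 23.1; it rises from 11.6.

L* ≈ 23.1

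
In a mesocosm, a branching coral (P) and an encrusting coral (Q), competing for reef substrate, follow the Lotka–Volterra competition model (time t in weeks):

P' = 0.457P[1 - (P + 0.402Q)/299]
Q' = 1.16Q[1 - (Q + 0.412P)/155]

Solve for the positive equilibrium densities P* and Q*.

Setting both brackets to zero gives the nullclines P + 0.402Q = 299 and 0.412P + Q = 155.
Substituting Q = 155 - 0.412P into the first: P(1 - 0.402·0.412) = 299 - 0.402·155.
So P* = 237/0.834 = 284, and then Q* = 155 - 0.412·284 = 38.1.

P* ≈ 284, Q* ≈ 38.1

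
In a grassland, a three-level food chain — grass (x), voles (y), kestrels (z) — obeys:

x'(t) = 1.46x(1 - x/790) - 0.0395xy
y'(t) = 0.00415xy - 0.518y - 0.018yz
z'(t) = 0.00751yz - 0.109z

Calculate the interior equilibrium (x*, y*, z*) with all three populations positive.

From dz/dt = 0: 0.00751y* = 0.109, so y* = 14.5.
From dx/dt = 0: 1.46(1 - x*/790) = 0.0395·14.5, giving x* = 790·(1 - 0.393) = 480.
From dy/dt = 0: 0.00415·480 - 0.518 = 0.018z*, so z* = 1.47/0.018 = 81.8.

x* ≈ 480, y* ≈ 14.5, z* ≈ 81.8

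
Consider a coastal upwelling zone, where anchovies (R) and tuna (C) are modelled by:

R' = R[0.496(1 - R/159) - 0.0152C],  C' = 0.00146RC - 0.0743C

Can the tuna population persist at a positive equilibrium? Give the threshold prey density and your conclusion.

The predator equation gives dC/dt > 0 only when R > 0.0743/0.00146 = 50.9.
Without the predator, R → K = 159. Since 159 > 50.9, the predator can invade and persist.

Threshold R = 50.9; K > 50.9, so yes, the predator persists.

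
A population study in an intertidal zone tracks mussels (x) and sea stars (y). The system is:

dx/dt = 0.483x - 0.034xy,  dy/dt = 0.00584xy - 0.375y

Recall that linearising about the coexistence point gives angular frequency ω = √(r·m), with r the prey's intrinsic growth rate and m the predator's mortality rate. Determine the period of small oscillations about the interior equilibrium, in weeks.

T ≈ 14.8 weeks

Here r = 0.483 and m = 0.375, so r·m = 0.181.
ω = √0.181 = 0.426 per week, hence T = 2π/ω ≈ 14.8 weeks.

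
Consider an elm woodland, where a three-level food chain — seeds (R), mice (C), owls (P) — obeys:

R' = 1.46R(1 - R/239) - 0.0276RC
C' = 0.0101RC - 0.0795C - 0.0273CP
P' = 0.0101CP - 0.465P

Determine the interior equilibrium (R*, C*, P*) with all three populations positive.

From dP/dt = 0: 0.0101C* = 0.465, so C* = 46.
From dR/dt = 0: 1.46(1 - R*/239) = 0.0276·46, giving R* = 239·(1 - 0.87) = 31.
From dC/dt = 0: 0.0101·31 - 0.0795 = 0.0273P*, so P* = 0.233/0.0273 = 8.55.

R* ≈ 31, C* ≈ 46, P* ≈ 8.55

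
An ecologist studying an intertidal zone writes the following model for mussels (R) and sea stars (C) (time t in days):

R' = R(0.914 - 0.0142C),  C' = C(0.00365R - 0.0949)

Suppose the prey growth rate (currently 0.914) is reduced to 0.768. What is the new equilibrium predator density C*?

C* ≈ 54.1

At the interior fixed point, setting dR/dt = 0 with R > 0 fixes C* = (prey growth rate)/(RC coefficient) — independent of the other coefficients.
With the change, C* = 0.768/0.0142 = 54.1; it falls from 64.4.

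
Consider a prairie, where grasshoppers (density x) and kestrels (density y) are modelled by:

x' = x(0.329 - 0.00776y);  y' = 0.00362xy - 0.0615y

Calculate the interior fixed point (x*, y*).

Set dy/dt = 0 with y > 0: 0.00362x - 0.0615 = 0, so x* = 0.0615/0.00362 = 17.
Set dx/dt = 0 with x > 0: 0.329 - 0.00776y = 0, so y* = 0.329/0.00776 = 42.4.

x* ≈ 17, y* ≈ 42.4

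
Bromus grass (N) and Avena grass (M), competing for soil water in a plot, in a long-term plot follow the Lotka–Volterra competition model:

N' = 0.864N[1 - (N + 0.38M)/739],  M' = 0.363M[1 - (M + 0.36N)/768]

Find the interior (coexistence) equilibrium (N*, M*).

Setting both brackets to zero gives the nullclines N + 0.38M = 739 and 0.36N + M = 768.
Substituting M = 768 - 0.36N into the first: N(1 - 0.38·0.36) = 739 - 0.38·768.
So N* = 447/0.863 = 518, and then M* = 768 - 0.36·518 = 582.

N* ≈ 518, M* ≈ 582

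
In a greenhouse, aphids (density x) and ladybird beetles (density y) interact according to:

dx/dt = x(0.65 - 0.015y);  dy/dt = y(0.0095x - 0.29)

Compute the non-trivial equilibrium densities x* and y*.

Set dy/dt = 0 with y > 0: 0.0095x - 0.29 = 0, so x* = 0.29/0.0095 = 30.5.
Set dx/dt = 0 with x > 0: 0.65 - 0.015y = 0, so y* = 0.65/0.015 = 43.3.

x* ≈ 30.5, y* ≈ 43.3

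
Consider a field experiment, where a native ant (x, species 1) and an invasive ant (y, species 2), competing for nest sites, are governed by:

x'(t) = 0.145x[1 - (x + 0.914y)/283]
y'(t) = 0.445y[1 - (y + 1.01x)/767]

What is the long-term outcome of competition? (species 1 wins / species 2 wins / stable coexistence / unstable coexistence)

Compare the nullcline intercepts: K1/α12 = 283/0.914 = 310 < K2 = 767; K2/α21 = 767/1.01 = 759 > K1 = 283.
Since the inequalities point opposite ways, species 2 can invade but species 1 cannot.

species 2 excludes species 1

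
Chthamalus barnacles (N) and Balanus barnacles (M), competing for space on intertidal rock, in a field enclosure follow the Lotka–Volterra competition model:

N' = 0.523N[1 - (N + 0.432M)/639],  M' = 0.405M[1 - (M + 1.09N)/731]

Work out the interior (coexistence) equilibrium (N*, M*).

Setting both brackets to zero gives the nullclines N + 0.432M = 639 and 1.09N + M = 731.
Substituting M = 731 - 1.09N into the first: N(1 - 0.432·1.09) = 639 - 0.432·731.
So N* = 323/0.529 = 611, and then M* = 731 - 1.09·611 = 65.2.

N* ≈ 611, M* ≈ 65.2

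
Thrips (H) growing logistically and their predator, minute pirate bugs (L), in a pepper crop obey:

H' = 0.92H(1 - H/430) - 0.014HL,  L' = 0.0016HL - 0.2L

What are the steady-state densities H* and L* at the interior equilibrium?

H* ≈ 125, L* ≈ 46.6

From dL/dt = 0 with L > 0: 0.0016H* = 0.2, so H* = 125.
Substitute into dH/dt = 0: 0.92(1 - 125/430) = 0.014L*.
The bracket is 0.709, giving L* = 0.653/0.014 = 46.6.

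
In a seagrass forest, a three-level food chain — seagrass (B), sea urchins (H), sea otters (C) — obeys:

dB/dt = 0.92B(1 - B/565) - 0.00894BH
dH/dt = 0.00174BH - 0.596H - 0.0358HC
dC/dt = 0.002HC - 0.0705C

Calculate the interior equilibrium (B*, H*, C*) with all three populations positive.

B* ≈ 371, H* ≈ 35.2, C* ≈ 1.41

From dC/dt = 0: 0.002H* = 0.0705, so H* = 35.2.
From dB/dt = 0: 0.92(1 - B*/565) = 0.00894·35.2, giving B* = 565·(1 - 0.343) = 371.
From dH/dt = 0: 0.00174·371 - 0.596 = 0.0358C*, so C* = 0.0504/0.0358 = 1.41.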